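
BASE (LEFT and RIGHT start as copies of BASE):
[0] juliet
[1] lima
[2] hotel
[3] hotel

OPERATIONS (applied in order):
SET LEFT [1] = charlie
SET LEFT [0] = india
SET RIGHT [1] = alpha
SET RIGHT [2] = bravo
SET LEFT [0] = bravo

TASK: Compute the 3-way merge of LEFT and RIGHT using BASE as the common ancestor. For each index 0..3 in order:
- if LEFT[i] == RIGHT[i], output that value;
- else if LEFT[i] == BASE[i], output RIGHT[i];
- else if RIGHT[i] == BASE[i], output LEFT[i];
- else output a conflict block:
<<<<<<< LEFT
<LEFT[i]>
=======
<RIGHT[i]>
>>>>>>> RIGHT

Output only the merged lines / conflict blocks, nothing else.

Final LEFT:  [bravo, charlie, hotel, hotel]
Final RIGHT: [juliet, alpha, bravo, hotel]
i=0: L=bravo, R=juliet=BASE -> take LEFT -> bravo
i=1: BASE=lima L=charlie R=alpha all differ -> CONFLICT
i=2: L=hotel=BASE, R=bravo -> take RIGHT -> bravo
i=3: L=hotel R=hotel -> agree -> hotel

Answer: bravo
<<<<<<< LEFT
charlie
=======
alpha
>>>>>>> RIGHT
bravo
hotel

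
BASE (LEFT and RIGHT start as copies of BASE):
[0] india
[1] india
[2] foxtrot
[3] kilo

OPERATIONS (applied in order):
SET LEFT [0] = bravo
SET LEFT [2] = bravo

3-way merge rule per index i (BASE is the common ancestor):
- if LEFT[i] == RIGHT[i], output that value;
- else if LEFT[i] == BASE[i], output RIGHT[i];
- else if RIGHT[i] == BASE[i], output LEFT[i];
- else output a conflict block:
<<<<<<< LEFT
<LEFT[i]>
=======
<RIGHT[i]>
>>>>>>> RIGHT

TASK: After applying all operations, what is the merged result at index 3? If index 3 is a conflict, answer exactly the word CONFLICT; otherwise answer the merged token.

Final LEFT:  [bravo, india, bravo, kilo]
Final RIGHT: [india, india, foxtrot, kilo]
i=0: L=bravo, R=india=BASE -> take LEFT -> bravo
i=1: L=india R=india -> agree -> india
i=2: L=bravo, R=foxtrot=BASE -> take LEFT -> bravo
i=3: L=kilo R=kilo -> agree -> kilo
Index 3 -> kilo

Answer: kilo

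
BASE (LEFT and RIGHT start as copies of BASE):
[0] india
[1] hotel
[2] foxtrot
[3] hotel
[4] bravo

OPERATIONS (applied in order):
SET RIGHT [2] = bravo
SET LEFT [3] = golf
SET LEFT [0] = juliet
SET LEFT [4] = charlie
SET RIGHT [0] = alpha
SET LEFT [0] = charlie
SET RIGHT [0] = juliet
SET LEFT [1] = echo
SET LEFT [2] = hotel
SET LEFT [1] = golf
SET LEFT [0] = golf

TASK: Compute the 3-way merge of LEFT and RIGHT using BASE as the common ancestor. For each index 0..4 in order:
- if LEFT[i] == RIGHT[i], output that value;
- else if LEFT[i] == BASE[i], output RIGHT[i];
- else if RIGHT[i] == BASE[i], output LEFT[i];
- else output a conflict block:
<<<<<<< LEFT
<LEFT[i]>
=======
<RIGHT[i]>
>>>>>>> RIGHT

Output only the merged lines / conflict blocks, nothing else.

Final LEFT:  [golf, golf, hotel, golf, charlie]
Final RIGHT: [juliet, hotel, bravo, hotel, bravo]
i=0: BASE=india L=golf R=juliet all differ -> CONFLICT
i=1: L=golf, R=hotel=BASE -> take LEFT -> golf
i=2: BASE=foxtrot L=hotel R=bravo all differ -> CONFLICT
i=3: L=golf, R=hotel=BASE -> take LEFT -> golf
i=4: L=charlie, R=bravo=BASE -> take LEFT -> charlie

Answer: <<<<<<< LEFT
golf
=======
juliet
>>>>>>> RIGHT
golf
<<<<<<< LEFT
hotel
=======
bravo
>>>>>>> RIGHT
golf
charlie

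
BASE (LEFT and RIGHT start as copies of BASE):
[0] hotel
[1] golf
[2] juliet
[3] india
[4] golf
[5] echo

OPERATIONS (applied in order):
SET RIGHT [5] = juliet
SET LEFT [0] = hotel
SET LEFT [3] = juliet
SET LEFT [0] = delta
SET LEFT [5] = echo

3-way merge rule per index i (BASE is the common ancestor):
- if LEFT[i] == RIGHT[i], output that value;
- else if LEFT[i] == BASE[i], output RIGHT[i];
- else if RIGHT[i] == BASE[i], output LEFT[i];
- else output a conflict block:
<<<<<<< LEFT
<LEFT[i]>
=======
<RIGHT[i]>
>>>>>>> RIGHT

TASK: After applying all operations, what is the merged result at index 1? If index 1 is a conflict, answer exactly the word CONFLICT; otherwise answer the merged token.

Final LEFT:  [delta, golf, juliet, juliet, golf, echo]
Final RIGHT: [hotel, golf, juliet, india, golf, juliet]
i=0: L=delta, R=hotel=BASE -> take LEFT -> delta
i=1: L=golf R=golf -> agree -> golf
i=2: L=juliet R=juliet -> agree -> juliet
i=3: L=juliet, R=india=BASE -> take LEFT -> juliet
i=4: L=golf R=golf -> agree -> golf
i=5: L=echo=BASE, R=juliet -> take RIGHT -> juliet
Index 1 -> golf

Answer: golf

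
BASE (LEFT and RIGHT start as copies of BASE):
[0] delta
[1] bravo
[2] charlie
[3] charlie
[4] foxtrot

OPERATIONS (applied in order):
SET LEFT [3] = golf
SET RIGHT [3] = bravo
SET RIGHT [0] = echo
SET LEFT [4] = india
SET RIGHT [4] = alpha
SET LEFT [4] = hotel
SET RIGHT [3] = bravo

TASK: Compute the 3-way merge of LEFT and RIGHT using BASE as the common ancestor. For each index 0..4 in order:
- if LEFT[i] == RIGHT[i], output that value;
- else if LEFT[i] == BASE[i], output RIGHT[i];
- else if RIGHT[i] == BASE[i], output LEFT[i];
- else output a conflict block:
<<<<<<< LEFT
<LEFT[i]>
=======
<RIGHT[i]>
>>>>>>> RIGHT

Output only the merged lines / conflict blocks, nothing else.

Answer: echo
bravo
charlie
<<<<<<< LEFT
golf
=======
bravo
>>>>>>> RIGHT
<<<<<<< LEFT
hotel
=======
alpha
>>>>>>> RIGHT

Derivation:
Final LEFT:  [delta, bravo, charlie, golf, hotel]
Final RIGHT: [echo, bravo, charlie, bravo, alpha]
i=0: L=delta=BASE, R=echo -> take RIGHT -> echo
i=1: L=bravo R=bravo -> agree -> bravo
i=2: L=charlie R=charlie -> agree -> charlie
i=3: BASE=charlie L=golf R=bravo all differ -> CONFLICT
i=4: BASE=foxtrot L=hotel R=alpha all differ -> CONFLICT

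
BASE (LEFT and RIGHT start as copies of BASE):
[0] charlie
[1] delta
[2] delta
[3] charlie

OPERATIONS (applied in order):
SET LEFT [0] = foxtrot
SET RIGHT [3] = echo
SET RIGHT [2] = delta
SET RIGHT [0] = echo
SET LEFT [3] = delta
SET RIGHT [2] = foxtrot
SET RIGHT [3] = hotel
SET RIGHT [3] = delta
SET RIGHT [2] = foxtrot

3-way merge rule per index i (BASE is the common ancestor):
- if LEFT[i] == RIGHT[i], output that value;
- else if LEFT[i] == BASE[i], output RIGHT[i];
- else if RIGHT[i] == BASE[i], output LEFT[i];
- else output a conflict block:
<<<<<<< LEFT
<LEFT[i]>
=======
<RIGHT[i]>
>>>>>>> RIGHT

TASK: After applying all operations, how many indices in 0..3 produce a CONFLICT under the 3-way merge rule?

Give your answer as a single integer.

Answer: 1

Derivation:
Final LEFT:  [foxtrot, delta, delta, delta]
Final RIGHT: [echo, delta, foxtrot, delta]
i=0: BASE=charlie L=foxtrot R=echo all differ -> CONFLICT
i=1: L=delta R=delta -> agree -> delta
i=2: L=delta=BASE, R=foxtrot -> take RIGHT -> foxtrot
i=3: L=delta R=delta -> agree -> delta
Conflict count: 1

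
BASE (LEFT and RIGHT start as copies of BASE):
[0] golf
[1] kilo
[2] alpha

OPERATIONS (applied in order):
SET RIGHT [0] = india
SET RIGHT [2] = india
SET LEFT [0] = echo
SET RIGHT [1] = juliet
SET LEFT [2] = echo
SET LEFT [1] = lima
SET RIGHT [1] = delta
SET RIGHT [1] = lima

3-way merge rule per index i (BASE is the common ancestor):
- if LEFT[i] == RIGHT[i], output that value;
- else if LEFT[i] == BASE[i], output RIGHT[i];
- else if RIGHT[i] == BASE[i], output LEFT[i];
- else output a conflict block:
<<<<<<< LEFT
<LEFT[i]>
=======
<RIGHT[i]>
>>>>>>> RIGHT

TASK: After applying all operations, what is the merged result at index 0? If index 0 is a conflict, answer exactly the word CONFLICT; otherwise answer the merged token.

Answer: CONFLICT

Derivation:
Final LEFT:  [echo, lima, echo]
Final RIGHT: [india, lima, india]
i=0: BASE=golf L=echo R=india all differ -> CONFLICT
i=1: L=lima R=lima -> agree -> lima
i=2: BASE=alpha L=echo R=india all differ -> CONFLICT
Index 0 -> CONFLICT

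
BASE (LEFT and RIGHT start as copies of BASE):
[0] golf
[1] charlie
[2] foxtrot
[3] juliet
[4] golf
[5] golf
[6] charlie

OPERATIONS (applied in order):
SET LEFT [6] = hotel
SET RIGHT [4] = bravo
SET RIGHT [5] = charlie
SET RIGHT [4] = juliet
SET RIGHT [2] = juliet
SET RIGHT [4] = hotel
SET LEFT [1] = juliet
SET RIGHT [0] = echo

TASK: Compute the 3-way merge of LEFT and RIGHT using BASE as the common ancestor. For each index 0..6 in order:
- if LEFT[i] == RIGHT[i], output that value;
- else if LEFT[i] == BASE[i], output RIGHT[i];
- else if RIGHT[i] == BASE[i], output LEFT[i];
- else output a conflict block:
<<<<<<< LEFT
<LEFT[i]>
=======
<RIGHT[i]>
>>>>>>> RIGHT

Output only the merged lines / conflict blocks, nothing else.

Final LEFT:  [golf, juliet, foxtrot, juliet, golf, golf, hotel]
Final RIGHT: [echo, charlie, juliet, juliet, hotel, charlie, charlie]
i=0: L=golf=BASE, R=echo -> take RIGHT -> echo
i=1: L=juliet, R=charlie=BASE -> take LEFT -> juliet
i=2: L=foxtrot=BASE, R=juliet -> take RIGHT -> juliet
i=3: L=juliet R=juliet -> agree -> juliet
i=4: L=golf=BASE, R=hotel -> take RIGHT -> hotel
i=5: L=golf=BASE, R=charlie -> take RIGHT -> charlie
i=6: L=hotel, R=charlie=BASE -> take LEFT -> hotel

Answer: echo
juliet
juliet
juliet
hotel
charlie
hotel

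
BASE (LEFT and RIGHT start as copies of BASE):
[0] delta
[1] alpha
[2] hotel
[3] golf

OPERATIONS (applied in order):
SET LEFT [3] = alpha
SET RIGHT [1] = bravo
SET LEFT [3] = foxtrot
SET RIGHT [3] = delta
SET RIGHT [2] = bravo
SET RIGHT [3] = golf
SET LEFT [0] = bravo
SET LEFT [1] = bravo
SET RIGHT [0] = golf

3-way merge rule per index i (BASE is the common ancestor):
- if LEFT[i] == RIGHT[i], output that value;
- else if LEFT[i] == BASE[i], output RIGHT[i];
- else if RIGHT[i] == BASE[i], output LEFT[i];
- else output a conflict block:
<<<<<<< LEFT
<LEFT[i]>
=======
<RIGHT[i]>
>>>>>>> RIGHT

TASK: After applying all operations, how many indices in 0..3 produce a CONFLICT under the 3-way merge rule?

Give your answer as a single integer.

Answer: 1

Derivation:
Final LEFT:  [bravo, bravo, hotel, foxtrot]
Final RIGHT: [golf, bravo, bravo, golf]
i=0: BASE=delta L=bravo R=golf all differ -> CONFLICT
i=1: L=bravo R=bravo -> agree -> bravo
i=2: L=hotel=BASE, R=bravo -> take RIGHT -> bravo
i=3: L=foxtrot, R=golf=BASE -> take LEFT -> foxtrot
Conflict count: 1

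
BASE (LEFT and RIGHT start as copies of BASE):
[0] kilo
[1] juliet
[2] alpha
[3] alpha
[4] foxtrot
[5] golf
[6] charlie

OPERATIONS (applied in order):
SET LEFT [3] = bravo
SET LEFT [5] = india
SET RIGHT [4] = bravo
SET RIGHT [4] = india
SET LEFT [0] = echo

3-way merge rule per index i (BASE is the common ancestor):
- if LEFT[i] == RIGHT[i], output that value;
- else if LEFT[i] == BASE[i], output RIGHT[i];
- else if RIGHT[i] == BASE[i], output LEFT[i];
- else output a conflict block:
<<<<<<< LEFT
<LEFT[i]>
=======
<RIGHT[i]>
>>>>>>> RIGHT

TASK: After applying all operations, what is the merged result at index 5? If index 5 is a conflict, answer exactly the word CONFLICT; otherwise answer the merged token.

Answer: india

Derivation:
Final LEFT:  [echo, juliet, alpha, bravo, foxtrot, india, charlie]
Final RIGHT: [kilo, juliet, alpha, alpha, india, golf, charlie]
i=0: L=echo, R=kilo=BASE -> take LEFT -> echo
i=1: L=juliet R=juliet -> agree -> juliet
i=2: L=alpha R=alpha -> agree -> alpha
i=3: L=bravo, R=alpha=BASE -> take LEFT -> bravo
i=4: L=foxtrot=BASE, R=india -> take RIGHT -> india
i=5: L=india, R=golf=BASE -> take LEFT -> india
i=6: L=charlie R=charlie -> agree -> charlie
Index 5 -> india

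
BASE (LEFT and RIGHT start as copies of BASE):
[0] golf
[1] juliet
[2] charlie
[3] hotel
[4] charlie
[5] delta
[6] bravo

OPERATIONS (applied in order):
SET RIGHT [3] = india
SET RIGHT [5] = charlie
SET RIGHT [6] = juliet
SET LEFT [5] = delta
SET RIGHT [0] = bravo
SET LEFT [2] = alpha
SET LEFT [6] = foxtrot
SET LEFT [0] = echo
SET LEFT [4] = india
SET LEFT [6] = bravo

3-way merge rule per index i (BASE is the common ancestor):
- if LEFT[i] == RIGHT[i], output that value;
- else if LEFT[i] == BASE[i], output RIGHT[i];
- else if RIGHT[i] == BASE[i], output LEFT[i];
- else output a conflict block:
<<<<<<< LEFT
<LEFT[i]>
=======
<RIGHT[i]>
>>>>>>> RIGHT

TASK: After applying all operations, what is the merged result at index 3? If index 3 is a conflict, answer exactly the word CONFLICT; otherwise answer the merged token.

Final LEFT:  [echo, juliet, alpha, hotel, india, delta, bravo]
Final RIGHT: [bravo, juliet, charlie, india, charlie, charlie, juliet]
i=0: BASE=golf L=echo R=bravo all differ -> CONFLICT
i=1: L=juliet R=juliet -> agree -> juliet
i=2: L=alpha, R=charlie=BASE -> take LEFT -> alpha
i=3: L=hotel=BASE, R=india -> take RIGHT -> india
i=4: L=india, R=charlie=BASE -> take LEFT -> india
i=5: L=delta=BASE, R=charlie -> take RIGHT -> charlie
i=6: L=bravo=BASE, R=juliet -> take RIGHT -> juliet
Index 3 -> india

Answer: india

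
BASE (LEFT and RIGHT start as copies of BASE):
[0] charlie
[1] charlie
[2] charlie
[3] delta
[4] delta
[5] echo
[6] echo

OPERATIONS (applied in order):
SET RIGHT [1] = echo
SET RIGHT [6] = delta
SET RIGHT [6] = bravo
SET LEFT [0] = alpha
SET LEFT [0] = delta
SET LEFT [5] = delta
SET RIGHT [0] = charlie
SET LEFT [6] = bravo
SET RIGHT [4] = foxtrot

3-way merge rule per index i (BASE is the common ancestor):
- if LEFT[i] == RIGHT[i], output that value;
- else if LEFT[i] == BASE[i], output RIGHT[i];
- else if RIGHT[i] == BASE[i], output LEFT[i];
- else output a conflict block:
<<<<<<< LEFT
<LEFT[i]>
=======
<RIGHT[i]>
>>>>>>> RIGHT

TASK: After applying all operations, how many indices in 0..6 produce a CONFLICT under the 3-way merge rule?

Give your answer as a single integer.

Answer: 0

Derivation:
Final LEFT:  [delta, charlie, charlie, delta, delta, delta, bravo]
Final RIGHT: [charlie, echo, charlie, delta, foxtrot, echo, bravo]
i=0: L=delta, R=charlie=BASE -> take LEFT -> delta
i=1: L=charlie=BASE, R=echo -> take RIGHT -> echo
i=2: L=charlie R=charlie -> agree -> charlie
i=3: L=delta R=delta -> agree -> delta
i=4: L=delta=BASE, R=foxtrot -> take RIGHT -> foxtrot
i=5: L=delta, R=echo=BASE -> take LEFT -> delta
i=6: L=bravo R=bravo -> agree -> bravo
Conflict count: 0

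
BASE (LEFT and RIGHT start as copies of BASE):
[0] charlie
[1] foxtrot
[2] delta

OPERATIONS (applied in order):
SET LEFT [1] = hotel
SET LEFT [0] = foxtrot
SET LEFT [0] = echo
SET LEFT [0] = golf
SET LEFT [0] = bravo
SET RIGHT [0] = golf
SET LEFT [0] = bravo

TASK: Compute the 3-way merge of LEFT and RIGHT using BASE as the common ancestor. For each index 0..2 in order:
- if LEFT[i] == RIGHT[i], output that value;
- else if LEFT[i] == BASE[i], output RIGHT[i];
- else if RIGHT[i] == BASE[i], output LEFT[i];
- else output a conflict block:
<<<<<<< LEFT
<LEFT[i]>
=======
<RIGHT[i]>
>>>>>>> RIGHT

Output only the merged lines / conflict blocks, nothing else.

Answer: <<<<<<< LEFT
bravo
=======
golf
>>>>>>> RIGHT
hotel
delta

Derivation:
Final LEFT:  [bravo, hotel, delta]
Final RIGHT: [golf, foxtrot, delta]
i=0: BASE=charlie L=bravo R=golf all differ -> CONFLICT
i=1: L=hotel, R=foxtrot=BASE -> take LEFT -> hotel
i=2: L=delta R=delta -> agree -> delta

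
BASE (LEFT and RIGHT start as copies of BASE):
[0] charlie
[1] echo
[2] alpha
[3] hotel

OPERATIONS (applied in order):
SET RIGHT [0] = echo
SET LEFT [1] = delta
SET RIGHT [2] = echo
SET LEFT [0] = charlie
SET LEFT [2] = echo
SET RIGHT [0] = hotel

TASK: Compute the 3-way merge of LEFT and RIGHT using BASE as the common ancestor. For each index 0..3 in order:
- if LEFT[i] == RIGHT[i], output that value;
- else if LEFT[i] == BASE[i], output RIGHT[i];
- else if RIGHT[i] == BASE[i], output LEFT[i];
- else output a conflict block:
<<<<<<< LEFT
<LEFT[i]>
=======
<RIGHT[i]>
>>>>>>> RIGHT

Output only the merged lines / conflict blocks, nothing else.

Final LEFT:  [charlie, delta, echo, hotel]
Final RIGHT: [hotel, echo, echo, hotel]
i=0: L=charlie=BASE, R=hotel -> take RIGHT -> hotel
i=1: L=delta, R=echo=BASE -> take LEFT -> delta
i=2: L=echo R=echo -> agree -> echo
i=3: L=hotel R=hotel -> agree -> hotel

Answer: hotel
delta
echo
hotel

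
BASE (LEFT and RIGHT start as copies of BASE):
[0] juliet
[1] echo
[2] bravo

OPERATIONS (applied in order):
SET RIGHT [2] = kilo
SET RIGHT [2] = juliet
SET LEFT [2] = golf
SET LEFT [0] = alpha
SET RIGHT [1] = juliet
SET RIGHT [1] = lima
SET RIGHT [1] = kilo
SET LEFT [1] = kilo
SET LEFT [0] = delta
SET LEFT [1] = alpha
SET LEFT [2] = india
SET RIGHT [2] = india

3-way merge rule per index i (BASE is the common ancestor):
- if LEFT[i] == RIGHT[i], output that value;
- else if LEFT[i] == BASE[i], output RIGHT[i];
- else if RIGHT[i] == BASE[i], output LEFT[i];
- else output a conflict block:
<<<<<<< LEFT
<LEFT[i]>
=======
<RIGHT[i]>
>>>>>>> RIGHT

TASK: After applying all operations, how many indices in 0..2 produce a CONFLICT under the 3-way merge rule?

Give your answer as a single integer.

Final LEFT:  [delta, alpha, india]
Final RIGHT: [juliet, kilo, india]
i=0: L=delta, R=juliet=BASE -> take LEFT -> delta
i=1: BASE=echo L=alpha R=kilo all differ -> CONFLICT
i=2: L=india R=india -> agree -> india
Conflict count: 1

Answer: 1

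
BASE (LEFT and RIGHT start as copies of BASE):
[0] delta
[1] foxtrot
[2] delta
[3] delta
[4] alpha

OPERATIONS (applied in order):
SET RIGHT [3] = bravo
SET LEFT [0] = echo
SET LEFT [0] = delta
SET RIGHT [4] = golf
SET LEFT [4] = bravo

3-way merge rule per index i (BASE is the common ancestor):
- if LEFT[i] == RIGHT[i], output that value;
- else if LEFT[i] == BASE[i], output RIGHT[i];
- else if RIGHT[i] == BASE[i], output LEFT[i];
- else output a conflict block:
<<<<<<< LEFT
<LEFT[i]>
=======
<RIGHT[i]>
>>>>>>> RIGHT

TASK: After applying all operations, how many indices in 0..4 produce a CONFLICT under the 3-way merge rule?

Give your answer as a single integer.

Answer: 1

Derivation:
Final LEFT:  [delta, foxtrot, delta, delta, bravo]
Final RIGHT: [delta, foxtrot, delta, bravo, golf]
i=0: L=delta R=delta -> agree -> delta
i=1: L=foxtrot R=foxtrot -> agree -> foxtrot
i=2: L=delta R=delta -> agree -> delta
i=3: L=delta=BASE, R=bravo -> take RIGHT -> bravo
i=4: BASE=alpha L=bravo R=golf all differ -> CONFLICT
Conflict count: 1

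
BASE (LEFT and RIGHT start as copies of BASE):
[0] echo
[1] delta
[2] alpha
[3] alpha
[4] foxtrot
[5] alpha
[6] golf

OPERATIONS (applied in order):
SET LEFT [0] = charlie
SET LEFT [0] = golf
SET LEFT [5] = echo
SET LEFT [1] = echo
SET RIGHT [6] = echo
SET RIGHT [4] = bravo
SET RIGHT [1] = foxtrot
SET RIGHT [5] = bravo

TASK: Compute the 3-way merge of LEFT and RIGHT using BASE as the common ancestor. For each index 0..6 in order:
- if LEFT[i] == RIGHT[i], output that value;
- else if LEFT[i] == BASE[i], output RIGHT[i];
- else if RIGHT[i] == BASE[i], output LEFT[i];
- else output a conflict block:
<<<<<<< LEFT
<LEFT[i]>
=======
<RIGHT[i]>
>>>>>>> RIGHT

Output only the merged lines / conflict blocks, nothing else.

Final LEFT:  [golf, echo, alpha, alpha, foxtrot, echo, golf]
Final RIGHT: [echo, foxtrot, alpha, alpha, bravo, bravo, echo]
i=0: L=golf, R=echo=BASE -> take LEFT -> golf
i=1: BASE=delta L=echo R=foxtrot all differ -> CONFLICT
i=2: L=alpha R=alpha -> agree -> alpha
i=3: L=alpha R=alpha -> agree -> alpha
i=4: L=foxtrot=BASE, R=bravo -> take RIGHT -> bravo
i=5: BASE=alpha L=echo R=bravo all differ -> CONFLICT
i=6: L=golf=BASE, R=echo -> take RIGHT -> echo

Answer: golf
<<<<<<< LEFT
echo
=======
foxtrot
>>>>>>> RIGHT
alpha
alpha
bravo
<<<<<<< LEFT
echo
=======
bravo
>>>>>>> RIGHT
echo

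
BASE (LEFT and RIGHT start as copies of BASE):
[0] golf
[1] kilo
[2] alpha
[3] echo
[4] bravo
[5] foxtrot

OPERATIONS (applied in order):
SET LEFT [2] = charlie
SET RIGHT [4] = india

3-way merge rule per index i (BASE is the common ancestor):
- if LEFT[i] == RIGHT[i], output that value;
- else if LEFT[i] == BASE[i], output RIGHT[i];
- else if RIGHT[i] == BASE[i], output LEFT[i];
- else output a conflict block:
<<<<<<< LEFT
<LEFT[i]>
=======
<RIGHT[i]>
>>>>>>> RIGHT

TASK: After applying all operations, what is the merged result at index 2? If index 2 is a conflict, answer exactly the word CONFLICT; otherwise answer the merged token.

Final LEFT:  [golf, kilo, charlie, echo, bravo, foxtrot]
Final RIGHT: [golf, kilo, alpha, echo, india, foxtrot]
i=0: L=golf R=golf -> agree -> golf
i=1: L=kilo R=kilo -> agree -> kilo
i=2: L=charlie, R=alpha=BASE -> take LEFT -> charlie
i=3: L=echo R=echo -> agree -> echo
i=4: L=bravo=BASE, R=india -> take RIGHT -> india
i=5: L=foxtrot R=foxtrot -> agree -> foxtrot
Index 2 -> charlie

Answer: charlie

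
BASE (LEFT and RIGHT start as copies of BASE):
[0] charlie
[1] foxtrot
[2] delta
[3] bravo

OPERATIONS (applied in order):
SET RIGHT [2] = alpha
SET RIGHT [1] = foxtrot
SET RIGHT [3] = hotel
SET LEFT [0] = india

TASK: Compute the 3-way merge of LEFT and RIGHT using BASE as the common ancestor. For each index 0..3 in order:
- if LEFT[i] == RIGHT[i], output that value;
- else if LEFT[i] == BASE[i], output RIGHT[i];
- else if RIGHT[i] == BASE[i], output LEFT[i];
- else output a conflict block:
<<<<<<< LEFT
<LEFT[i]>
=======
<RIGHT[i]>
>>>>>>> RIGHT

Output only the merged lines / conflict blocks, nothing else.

Answer: india
foxtrot
alpha
hotel

Derivation:
Final LEFT:  [india, foxtrot, delta, bravo]
Final RIGHT: [charlie, foxtrot, alpha, hotel]
i=0: L=india, R=charlie=BASE -> take LEFT -> india
i=1: L=foxtrot R=foxtrot -> agree -> foxtrot
i=2: L=delta=BASE, R=alpha -> take RIGHT -> alpha
i=3: L=bravo=BASE, R=hotel -> take RIGHT -> hotel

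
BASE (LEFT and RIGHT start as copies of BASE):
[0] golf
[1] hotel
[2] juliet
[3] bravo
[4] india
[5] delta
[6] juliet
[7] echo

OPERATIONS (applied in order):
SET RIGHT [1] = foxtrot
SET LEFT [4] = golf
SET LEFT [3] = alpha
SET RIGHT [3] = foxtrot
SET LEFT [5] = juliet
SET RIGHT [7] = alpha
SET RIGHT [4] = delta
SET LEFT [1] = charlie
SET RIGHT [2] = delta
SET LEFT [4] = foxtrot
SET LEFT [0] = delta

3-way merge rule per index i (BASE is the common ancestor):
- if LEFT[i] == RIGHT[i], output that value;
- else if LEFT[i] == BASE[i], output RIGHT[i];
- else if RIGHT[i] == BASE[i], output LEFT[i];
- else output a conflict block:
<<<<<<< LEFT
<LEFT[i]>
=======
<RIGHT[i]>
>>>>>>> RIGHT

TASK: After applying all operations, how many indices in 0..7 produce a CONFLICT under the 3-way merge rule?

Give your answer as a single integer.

Final LEFT:  [delta, charlie, juliet, alpha, foxtrot, juliet, juliet, echo]
Final RIGHT: [golf, foxtrot, delta, foxtrot, delta, delta, juliet, alpha]
i=0: L=delta, R=golf=BASE -> take LEFT -> delta
i=1: BASE=hotel L=charlie R=foxtrot all differ -> CONFLICT
i=2: L=juliet=BASE, R=delta -> take RIGHT -> delta
i=3: BASE=bravo L=alpha R=foxtrot all differ -> CONFLICT
i=4: BASE=india L=foxtrot R=delta all differ -> CONFLICT
i=5: L=juliet, R=delta=BASE -> take LEFT -> juliet
i=6: L=juliet R=juliet -> agree -> juliet
i=7: L=echo=BASE, R=alpha -> take RIGHT -> alpha
Conflict count: 3

Answer: 3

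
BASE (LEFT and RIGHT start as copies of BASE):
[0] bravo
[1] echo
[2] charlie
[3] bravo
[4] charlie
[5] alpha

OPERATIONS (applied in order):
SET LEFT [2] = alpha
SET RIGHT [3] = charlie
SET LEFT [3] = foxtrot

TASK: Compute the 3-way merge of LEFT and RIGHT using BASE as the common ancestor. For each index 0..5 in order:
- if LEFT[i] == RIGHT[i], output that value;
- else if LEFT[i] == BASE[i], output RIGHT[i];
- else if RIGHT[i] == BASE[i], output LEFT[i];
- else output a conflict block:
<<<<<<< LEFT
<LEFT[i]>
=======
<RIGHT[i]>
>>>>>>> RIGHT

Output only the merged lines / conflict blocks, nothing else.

Final LEFT:  [bravo, echo, alpha, foxtrot, charlie, alpha]
Final RIGHT: [bravo, echo, charlie, charlie, charlie, alpha]
i=0: L=bravo R=bravo -> agree -> bravo
i=1: L=echo R=echo -> agree -> echo
i=2: L=alpha, R=charlie=BASE -> take LEFT -> alpha
i=3: BASE=bravo L=foxtrot R=charlie all differ -> CONFLICT
i=4: L=charlie R=charlie -> agree -> charlie
i=5: L=alpha R=alpha -> agree -> alpha

Answer: bravo
echo
alpha
<<<<<<< LEFT
foxtrot
=======
charlie
>>>>>>> RIGHT
charlie
alpha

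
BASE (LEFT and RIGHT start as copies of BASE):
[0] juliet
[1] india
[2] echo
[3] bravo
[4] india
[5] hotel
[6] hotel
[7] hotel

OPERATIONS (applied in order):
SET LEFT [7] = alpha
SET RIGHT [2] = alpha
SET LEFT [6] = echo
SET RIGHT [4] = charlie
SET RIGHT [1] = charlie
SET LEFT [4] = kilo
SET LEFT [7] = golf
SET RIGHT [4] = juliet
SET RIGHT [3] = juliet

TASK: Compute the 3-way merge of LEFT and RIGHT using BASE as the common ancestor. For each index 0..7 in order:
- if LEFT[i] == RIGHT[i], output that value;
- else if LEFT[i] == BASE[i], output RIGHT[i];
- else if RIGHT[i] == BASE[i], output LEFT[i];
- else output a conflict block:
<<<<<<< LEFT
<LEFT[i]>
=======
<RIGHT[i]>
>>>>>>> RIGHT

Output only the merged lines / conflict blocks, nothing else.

Answer: juliet
charlie
alpha
juliet
<<<<<<< LEFT
kilo
=======
juliet
>>>>>>> RIGHT
hotel
echo
golf

Derivation:
Final LEFT:  [juliet, india, echo, bravo, kilo, hotel, echo, golf]
Final RIGHT: [juliet, charlie, alpha, juliet, juliet, hotel, hotel, hotel]
i=0: L=juliet R=juliet -> agree -> juliet
i=1: L=india=BASE, R=charlie -> take RIGHT -> charlie
i=2: L=echo=BASE, R=alpha -> take RIGHT -> alpha
i=3: L=bravo=BASE, R=juliet -> take RIGHT -> juliet
i=4: BASE=india L=kilo R=juliet all differ -> CONFLICT
i=5: L=hotel R=hotel -> agree -> hotel
i=6: L=echo, R=hotel=BASE -> take LEFT -> echo
i=7: L=golf, R=hotel=BASE -> take LEFT -> golf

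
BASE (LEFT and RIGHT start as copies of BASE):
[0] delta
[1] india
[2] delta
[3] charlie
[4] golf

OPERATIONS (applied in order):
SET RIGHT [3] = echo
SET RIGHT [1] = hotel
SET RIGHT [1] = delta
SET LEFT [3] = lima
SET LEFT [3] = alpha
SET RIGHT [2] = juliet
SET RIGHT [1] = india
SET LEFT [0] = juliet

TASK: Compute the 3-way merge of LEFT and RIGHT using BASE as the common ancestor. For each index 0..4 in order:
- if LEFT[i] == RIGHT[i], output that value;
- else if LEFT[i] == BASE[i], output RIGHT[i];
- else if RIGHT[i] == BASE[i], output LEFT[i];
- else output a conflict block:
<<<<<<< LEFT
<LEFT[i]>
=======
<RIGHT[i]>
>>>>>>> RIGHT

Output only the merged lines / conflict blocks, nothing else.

Final LEFT:  [juliet, india, delta, alpha, golf]
Final RIGHT: [delta, india, juliet, echo, golf]
i=0: L=juliet, R=delta=BASE -> take LEFT -> juliet
i=1: L=india R=india -> agree -> india
i=2: L=delta=BASE, R=juliet -> take RIGHT -> juliet
i=3: BASE=charlie L=alpha R=echo all differ -> CONFLICT
i=4: L=golf R=golf -> agree -> golf

Answer: juliet
india
juliet
<<<<<<< LEFT
alpha
=======
echo
>>>>>>> RIGHT
golf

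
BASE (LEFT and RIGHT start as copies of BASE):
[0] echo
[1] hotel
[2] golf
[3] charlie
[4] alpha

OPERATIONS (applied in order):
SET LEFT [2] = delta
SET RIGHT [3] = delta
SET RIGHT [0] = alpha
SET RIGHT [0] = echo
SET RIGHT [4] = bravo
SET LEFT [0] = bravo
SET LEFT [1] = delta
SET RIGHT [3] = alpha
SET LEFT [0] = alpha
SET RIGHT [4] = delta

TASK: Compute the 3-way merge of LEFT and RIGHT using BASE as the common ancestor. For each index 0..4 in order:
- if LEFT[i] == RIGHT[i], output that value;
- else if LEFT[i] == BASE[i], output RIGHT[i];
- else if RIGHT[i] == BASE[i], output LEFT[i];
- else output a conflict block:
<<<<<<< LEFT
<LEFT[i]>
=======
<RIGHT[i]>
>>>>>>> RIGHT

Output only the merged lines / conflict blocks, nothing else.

Answer: alpha
delta
delta
alpha
delta

Derivation:
Final LEFT:  [alpha, delta, delta, charlie, alpha]
Final RIGHT: [echo, hotel, golf, alpha, delta]
i=0: L=alpha, R=echo=BASE -> take LEFT -> alpha
i=1: L=delta, R=hotel=BASE -> take LEFT -> delta
i=2: L=delta, R=golf=BASE -> take LEFT -> delta
i=3: L=charlie=BASE, R=alpha -> take RIGHT -> alpha
i=4: L=alpha=BASE, R=delta -> take RIGHT -> delta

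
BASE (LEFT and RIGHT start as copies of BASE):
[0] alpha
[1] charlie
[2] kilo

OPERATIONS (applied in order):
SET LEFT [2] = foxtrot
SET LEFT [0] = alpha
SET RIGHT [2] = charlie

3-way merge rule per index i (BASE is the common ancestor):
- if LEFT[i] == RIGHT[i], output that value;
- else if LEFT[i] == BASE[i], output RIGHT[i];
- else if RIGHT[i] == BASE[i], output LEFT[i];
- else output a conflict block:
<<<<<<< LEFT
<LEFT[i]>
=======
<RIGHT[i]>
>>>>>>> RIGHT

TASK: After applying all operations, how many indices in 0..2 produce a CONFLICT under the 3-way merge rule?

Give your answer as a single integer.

Final LEFT:  [alpha, charlie, foxtrot]
Final RIGHT: [alpha, charlie, charlie]
i=0: L=alpha R=alpha -> agree -> alpha
i=1: L=charlie R=charlie -> agree -> charlie
i=2: BASE=kilo L=foxtrot R=charlie all differ -> CONFLICT
Conflict count: 1

Answer: 1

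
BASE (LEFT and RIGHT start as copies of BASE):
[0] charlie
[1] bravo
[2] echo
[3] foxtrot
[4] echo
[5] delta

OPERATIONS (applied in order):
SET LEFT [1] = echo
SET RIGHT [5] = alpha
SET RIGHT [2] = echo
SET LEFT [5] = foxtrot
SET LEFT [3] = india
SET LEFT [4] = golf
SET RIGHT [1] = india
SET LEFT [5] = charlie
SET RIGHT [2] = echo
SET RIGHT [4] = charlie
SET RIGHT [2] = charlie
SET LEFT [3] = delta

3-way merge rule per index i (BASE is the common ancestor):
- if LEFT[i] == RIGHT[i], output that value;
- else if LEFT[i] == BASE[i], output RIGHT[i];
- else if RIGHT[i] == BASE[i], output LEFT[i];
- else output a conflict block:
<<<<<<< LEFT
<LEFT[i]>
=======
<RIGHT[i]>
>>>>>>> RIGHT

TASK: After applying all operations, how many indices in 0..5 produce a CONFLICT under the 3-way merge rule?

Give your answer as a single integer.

Final LEFT:  [charlie, echo, echo, delta, golf, charlie]
Final RIGHT: [charlie, india, charlie, foxtrot, charlie, alpha]
i=0: L=charlie R=charlie -> agree -> charlie
i=1: BASE=bravo L=echo R=india all differ -> CONFLICT
i=2: L=echo=BASE, R=charlie -> take RIGHT -> charlie
i=3: L=delta, R=foxtrot=BASE -> take LEFT -> delta
i=4: BASE=echo L=golf R=charlie all differ -> CONFLICT
i=5: BASE=delta L=charlie R=alpha all differ -> CONFLICT
Conflict count: 3

Answer: 3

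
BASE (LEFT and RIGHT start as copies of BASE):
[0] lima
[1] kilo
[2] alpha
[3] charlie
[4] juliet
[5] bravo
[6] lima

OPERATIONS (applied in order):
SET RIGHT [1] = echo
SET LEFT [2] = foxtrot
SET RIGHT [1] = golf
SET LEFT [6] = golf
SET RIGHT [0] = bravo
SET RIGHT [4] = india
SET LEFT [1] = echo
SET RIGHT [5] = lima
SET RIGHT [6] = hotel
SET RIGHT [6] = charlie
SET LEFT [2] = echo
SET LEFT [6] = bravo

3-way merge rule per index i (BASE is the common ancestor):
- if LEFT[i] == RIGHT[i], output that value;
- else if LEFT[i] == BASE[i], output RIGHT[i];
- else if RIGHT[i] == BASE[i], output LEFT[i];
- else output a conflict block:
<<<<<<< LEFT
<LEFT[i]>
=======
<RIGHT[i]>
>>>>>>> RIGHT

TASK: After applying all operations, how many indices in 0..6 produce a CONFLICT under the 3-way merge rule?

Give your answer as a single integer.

Final LEFT:  [lima, echo, echo, charlie, juliet, bravo, bravo]
Final RIGHT: [bravo, golf, alpha, charlie, india, lima, charlie]
i=0: L=lima=BASE, R=bravo -> take RIGHT -> bravo
i=1: BASE=kilo L=echo R=golf all differ -> CONFLICT
i=2: L=echo, R=alpha=BASE -> take LEFT -> echo
i=3: L=charlie R=charlie -> agree -> charlie
i=4: L=juliet=BASE, R=india -> take RIGHT -> india
i=5: L=bravo=BASE, R=lima -> take RIGHT -> lima
i=6: BASE=lima L=bravo R=charlie all differ -> CONFLICT
Conflict count: 2

Answer: 2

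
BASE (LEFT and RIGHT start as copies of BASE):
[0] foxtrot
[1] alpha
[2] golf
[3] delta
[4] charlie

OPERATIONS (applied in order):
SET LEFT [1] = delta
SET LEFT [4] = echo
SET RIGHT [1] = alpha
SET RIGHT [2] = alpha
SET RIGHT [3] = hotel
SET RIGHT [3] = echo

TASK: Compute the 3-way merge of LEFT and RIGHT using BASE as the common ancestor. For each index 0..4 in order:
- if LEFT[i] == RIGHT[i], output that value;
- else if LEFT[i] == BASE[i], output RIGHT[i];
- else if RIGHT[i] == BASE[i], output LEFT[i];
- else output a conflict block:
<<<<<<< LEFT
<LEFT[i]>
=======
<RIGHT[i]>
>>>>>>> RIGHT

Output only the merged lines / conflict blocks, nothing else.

Answer: foxtrot
delta
alpha
echo
echo

Derivation:
Final LEFT:  [foxtrot, delta, golf, delta, echo]
Final RIGHT: [foxtrot, alpha, alpha, echo, charlie]
i=0: L=foxtrot R=foxtrot -> agree -> foxtrot
i=1: L=delta, R=alpha=BASE -> take LEFT -> delta
i=2: L=golf=BASE, R=alpha -> take RIGHT -> alpha
i=3: L=delta=BASE, R=echo -> take RIGHT -> echo
i=4: L=echo, R=charlie=BASE -> take LEFT -> echo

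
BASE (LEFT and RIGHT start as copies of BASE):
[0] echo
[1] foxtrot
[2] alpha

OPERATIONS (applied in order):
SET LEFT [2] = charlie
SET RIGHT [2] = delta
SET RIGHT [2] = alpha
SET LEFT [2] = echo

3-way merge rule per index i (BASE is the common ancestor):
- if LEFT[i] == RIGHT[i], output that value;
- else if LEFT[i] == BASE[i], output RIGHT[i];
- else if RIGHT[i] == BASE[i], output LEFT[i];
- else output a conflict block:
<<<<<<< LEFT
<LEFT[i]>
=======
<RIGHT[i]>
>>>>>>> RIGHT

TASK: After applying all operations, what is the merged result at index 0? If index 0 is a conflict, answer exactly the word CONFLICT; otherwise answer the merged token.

Final LEFT:  [echo, foxtrot, echo]
Final RIGHT: [echo, foxtrot, alpha]
i=0: L=echo R=echo -> agree -> echo
i=1: L=foxtrot R=foxtrot -> agree -> foxtrot
i=2: L=echo, R=alpha=BASE -> take LEFT -> echo
Index 0 -> echo

Answer: echo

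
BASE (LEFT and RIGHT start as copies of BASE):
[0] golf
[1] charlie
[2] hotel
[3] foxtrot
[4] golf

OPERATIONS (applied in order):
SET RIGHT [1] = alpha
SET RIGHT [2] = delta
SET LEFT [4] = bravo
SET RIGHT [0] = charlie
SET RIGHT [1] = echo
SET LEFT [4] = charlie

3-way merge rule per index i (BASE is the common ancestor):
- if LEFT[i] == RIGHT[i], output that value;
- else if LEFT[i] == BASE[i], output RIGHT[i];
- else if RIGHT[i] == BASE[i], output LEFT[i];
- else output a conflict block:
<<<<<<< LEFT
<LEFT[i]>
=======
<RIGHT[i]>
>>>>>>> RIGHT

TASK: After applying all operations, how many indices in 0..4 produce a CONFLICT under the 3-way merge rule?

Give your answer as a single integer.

Answer: 0

Derivation:
Final LEFT:  [golf, charlie, hotel, foxtrot, charlie]
Final RIGHT: [charlie, echo, delta, foxtrot, golf]
i=0: L=golf=BASE, R=charlie -> take RIGHT -> charlie
i=1: L=charlie=BASE, R=echo -> take RIGHT -> echo
i=2: L=hotel=BASE, R=delta -> take RIGHT -> delta
i=3: L=foxtrot R=foxtrot -> agree -> foxtrot
i=4: L=charlie, R=golf=BASE -> take LEFT -> charlie
Conflict count: 0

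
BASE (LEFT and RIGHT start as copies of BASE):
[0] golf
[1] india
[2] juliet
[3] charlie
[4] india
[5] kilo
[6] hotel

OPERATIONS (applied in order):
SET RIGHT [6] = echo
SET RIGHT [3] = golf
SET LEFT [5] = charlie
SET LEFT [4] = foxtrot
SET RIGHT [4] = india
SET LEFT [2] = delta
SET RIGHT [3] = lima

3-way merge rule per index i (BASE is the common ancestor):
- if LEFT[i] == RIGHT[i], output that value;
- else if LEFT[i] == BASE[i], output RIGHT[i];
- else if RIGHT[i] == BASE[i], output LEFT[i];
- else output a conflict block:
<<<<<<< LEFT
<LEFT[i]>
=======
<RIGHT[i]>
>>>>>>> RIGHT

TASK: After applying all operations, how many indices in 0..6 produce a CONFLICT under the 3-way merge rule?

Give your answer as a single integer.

Final LEFT:  [golf, india, delta, charlie, foxtrot, charlie, hotel]
Final RIGHT: [golf, india, juliet, lima, india, kilo, echo]
i=0: L=golf R=golf -> agree -> golf
i=1: L=india R=india -> agree -> india
i=2: L=delta, R=juliet=BASE -> take LEFT -> delta
i=3: L=charlie=BASE, R=lima -> take RIGHT -> lima
i=4: L=foxtrot, R=india=BASE -> take LEFT -> foxtrot
i=5: L=charlie, R=kilo=BASE -> take LEFT -> charlie
i=6: L=hotel=BASE, R=echo -> take RIGHT -> echo
Conflict count: 0

Answer: 0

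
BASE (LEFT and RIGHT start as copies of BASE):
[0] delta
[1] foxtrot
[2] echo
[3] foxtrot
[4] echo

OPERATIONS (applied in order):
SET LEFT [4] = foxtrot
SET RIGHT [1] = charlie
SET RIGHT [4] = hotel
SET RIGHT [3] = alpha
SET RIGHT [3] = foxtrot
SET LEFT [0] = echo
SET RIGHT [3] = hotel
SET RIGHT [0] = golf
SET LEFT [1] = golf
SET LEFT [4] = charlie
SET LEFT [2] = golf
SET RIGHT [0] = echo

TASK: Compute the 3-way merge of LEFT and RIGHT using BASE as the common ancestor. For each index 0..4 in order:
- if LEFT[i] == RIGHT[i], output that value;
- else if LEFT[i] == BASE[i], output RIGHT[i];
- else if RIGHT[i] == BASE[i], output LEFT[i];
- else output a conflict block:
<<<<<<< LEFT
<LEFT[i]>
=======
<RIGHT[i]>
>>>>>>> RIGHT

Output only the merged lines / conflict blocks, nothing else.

Final LEFT:  [echo, golf, golf, foxtrot, charlie]
Final RIGHT: [echo, charlie, echo, hotel, hotel]
i=0: L=echo R=echo -> agree -> echo
i=1: BASE=foxtrot L=golf R=charlie all differ -> CONFLICT
i=2: L=golf, R=echo=BASE -> take LEFT -> golf
i=3: L=foxtrot=BASE, R=hotel -> take RIGHT -> hotel
i=4: BASE=echo L=charlie R=hotel all differ -> CONFLICT

Answer: echo
<<<<<<< LEFT
golf
=======
charlie
>>>>>>> RIGHT
golf
hotel
<<<<<<< LEFT
charlie
=======
hotel
>>>>>>> RIGHT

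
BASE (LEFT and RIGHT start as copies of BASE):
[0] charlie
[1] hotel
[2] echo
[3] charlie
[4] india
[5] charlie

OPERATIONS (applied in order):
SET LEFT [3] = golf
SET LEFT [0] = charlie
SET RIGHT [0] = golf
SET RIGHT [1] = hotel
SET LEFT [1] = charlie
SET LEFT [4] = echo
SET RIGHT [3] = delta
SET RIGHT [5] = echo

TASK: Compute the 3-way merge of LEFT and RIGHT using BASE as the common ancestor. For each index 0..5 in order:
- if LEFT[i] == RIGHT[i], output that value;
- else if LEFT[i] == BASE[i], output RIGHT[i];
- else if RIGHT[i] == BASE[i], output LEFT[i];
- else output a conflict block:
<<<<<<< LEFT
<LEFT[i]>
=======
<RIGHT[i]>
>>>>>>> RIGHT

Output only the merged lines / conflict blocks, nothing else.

Answer: golf
charlie
echo
<<<<<<< LEFT
golf
=======
delta
>>>>>>> RIGHT
echo
echo

Derivation:
Final LEFT:  [charlie, charlie, echo, golf, echo, charlie]
Final RIGHT: [golf, hotel, echo, delta, india, echo]
i=0: L=charlie=BASE, R=golf -> take RIGHT -> golf
i=1: L=charlie, R=hotel=BASE -> take LEFT -> charlie
i=2: L=echo R=echo -> agree -> echo
i=3: BASE=charlie L=golf R=delta all differ -> CONFLICT
i=4: L=echo, R=india=BASE -> take LEFT -> echo
i=5: L=charlie=BASE, R=echo -> take RIGHT -> echo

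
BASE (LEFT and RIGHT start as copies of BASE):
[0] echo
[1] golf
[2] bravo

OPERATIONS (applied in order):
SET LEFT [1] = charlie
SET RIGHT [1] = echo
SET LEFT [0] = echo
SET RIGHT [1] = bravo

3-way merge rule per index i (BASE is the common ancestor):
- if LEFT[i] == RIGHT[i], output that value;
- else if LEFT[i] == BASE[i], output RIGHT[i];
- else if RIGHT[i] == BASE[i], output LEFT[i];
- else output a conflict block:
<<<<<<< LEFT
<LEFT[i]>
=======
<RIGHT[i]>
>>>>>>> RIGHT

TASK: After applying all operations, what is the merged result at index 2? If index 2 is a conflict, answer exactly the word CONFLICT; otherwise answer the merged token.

Answer: bravo

Derivation:
Final LEFT:  [echo, charlie, bravo]
Final RIGHT: [echo, bravo, bravo]
i=0: L=echo R=echo -> agree -> echo
i=1: BASE=golf L=charlie R=bravo all differ -> CONFLICT
i=2: L=bravo R=bravo -> agree -> bravo
Index 2 -> bravo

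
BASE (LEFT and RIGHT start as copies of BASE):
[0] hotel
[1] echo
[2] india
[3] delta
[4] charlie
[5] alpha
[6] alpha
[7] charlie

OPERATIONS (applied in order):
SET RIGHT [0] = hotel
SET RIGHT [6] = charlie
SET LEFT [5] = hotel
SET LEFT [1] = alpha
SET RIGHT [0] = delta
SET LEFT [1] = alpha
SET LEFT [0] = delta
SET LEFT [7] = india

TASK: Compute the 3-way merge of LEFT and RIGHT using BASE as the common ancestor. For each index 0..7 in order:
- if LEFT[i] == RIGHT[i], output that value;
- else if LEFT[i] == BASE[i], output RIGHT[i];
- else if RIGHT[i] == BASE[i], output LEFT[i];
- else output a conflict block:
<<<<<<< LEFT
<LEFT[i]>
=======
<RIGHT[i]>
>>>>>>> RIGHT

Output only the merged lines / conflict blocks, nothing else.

Answer: delta
alpha
india
delta
charlie
hotel
charlie
india

Derivation:
Final LEFT:  [delta, alpha, india, delta, charlie, hotel, alpha, india]
Final RIGHT: [delta, echo, india, delta, charlie, alpha, charlie, charlie]
i=0: L=delta R=delta -> agree -> delta
i=1: L=alpha, R=echo=BASE -> take LEFT -> alpha
i=2: L=india R=india -> agree -> india
i=3: L=delta R=delta -> agree -> delta
i=4: L=charlie R=charlie -> agree -> charlie
i=5: L=hotel, R=alpha=BASE -> take LEFT -> hotel
i=6: L=alpha=BASE, R=charlie -> take RIGHT -> charlie
i=7: L=india, R=charlie=BASE -> take LEFT -> india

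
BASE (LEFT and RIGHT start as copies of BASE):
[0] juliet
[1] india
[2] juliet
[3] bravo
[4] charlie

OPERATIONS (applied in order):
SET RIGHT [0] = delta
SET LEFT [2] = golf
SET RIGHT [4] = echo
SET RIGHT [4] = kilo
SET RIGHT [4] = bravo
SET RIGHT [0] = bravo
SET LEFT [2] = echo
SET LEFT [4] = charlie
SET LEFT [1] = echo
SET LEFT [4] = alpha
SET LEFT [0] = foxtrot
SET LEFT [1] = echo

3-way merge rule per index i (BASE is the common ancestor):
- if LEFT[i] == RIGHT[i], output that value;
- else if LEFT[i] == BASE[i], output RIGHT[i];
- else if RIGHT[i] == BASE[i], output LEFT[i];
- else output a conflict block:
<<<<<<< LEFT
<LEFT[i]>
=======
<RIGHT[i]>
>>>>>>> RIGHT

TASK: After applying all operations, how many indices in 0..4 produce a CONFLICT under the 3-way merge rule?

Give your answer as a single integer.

Answer: 2

Derivation:
Final LEFT:  [foxtrot, echo, echo, bravo, alpha]
Final RIGHT: [bravo, india, juliet, bravo, bravo]
i=0: BASE=juliet L=foxtrot R=bravo all differ -> CONFLICT
i=1: L=echo, R=india=BASE -> take LEFT -> echo
i=2: L=echo, R=juliet=BASE -> take LEFT -> echo
i=3: L=bravo R=bravo -> agree -> bravo
i=4: BASE=charlie L=alpha R=bravo all differ -> CONFLICT
Conflict count: 2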